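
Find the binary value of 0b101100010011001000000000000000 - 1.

The trailing 15 digits are 0, so subtracting 1 borrows through: they become 1 and the next digit up decrements.

0b101100010011000111111111111111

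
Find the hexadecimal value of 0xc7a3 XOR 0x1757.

XOR each hex digit independently (no carries):
  c^1=d, 7^7=0, a^5=f, 3^7=4

0xd0f4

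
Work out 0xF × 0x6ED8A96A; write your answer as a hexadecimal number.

Multiply each base-16 digit by 15, carrying:
  A×15 = 150 → write 6 carry 9
  6×15+9 = 99 → write 3 carry 6
  9×15+6 = 141 → write D carry 8
  A×15+8 = 158 → write E carry 9
  8×15+9 = 129 → write 1 carry 8
  D×15+8 = 203 → write B carry 12
  E×15+12 = 222 → write E carry 13
  6×15+13 = 103 → write 7 carry 6
  remaining carry: 6

0x67EB1ED36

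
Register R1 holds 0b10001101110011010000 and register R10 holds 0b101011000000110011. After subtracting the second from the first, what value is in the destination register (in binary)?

0b1100010110010011101

Subtract column by column in base 2:
  0-1 → 1 (borrow)
  0-1-1 → 0 (borrow)
  0-0-1 → 1 (borrow)
  0-0-1 → 1 (borrow)
  1-1-1 → 1 (borrow)
  0-1-1 → 0 (borrow)
  1-0-1 → 0
  1-0 → 1
  0-0 → 0
  0-0 → 0
  1-0 → 1
  1-0 → 1
  1-1 → 0
  0-1 → 1 (borrow)
  1-0-1 → 0
  1-1 → 0
  0-0 → 0
  0-1 → 1 (borrow)
  0-0-1 → 1 (borrow)
  1-0-1 → 0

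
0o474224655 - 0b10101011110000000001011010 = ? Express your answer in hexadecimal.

0x2422953

0o474224655 = 0x4F129AD in hexadecimal.
0b10101011110000000001011010 = 0x2AF005A in hexadecimal.
Subtract column by column in base 16:
  D-A → 3
  A-5 → 5
  9-0 → 9
  2-0 → 2
  1-F → 2 (borrow)
  F-A-1 → 4
  4-2 → 2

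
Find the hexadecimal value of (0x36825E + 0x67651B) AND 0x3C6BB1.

0x1C6331

Add column by column in base 16, right to left:
  E+B = 9 carry 1
  5+1+1 = 7
  2+5 = 7
  8+6 = E
  6+7 = D
  3+6 = 9
Sum = 0x9DE779; now AND with 0x3C6BB1:
  9&3=1, D&C=C, E&6=6, 7&B=3, 7&B=3, 9&1=1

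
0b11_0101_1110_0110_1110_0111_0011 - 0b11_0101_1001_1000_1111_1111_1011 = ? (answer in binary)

Subtract column by column in base 2:
  1-1 → 0
  1-1 → 0
  0-0 → 0
  0-1 → 1 (borrow)
  1-1-1 → 1 (borrow)
  1-1-1 → 1 (borrow)
  1-1-1 → 1 (borrow)
  0-1-1 → 0 (borrow)
  0-1-1 → 0 (borrow)
  1-1-1 → 1 (borrow)
  1-1-1 → 1 (borrow)
  1-1-1 → 1 (borrow)
  0-0-1 → 1 (borrow)
  1-0-1 → 0
  1-0 → 1
  0-1 → 1 (borrow)
  0-1-1 → 0 (borrow)
  1-0-1 → 0
  1-0 → 1
  1-1 → 0
  1-1 → 0
  0-0 → 0
  1-1 → 0
  0-0 → 0
  1-1 → 0
  1-1 → 0

0b1001101111001111000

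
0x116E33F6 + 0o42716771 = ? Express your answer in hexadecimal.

0x11F9D1EF

0o42716771 = 0x8B9DF9 in hexadecimal.
Add column by column in base 16, right to left:
  6+9 = F
  F+F = E carry 1
  3+D+1 = 1 carry 1
  3+9+1 = D
  E+B = 9 carry 1
  6+8+1 = F
  1+0 = 1
  1+0 = 1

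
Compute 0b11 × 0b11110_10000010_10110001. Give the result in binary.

0b10110111000100000010011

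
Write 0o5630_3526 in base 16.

Each octal digit is 3 bits: 5=101 6=110 3=011 0=000 3=011 5=101 2=010 6=110.
Group the bits into nibbles: 1011 1001 1000 0111 0101 0110 → b98756.

0xb98756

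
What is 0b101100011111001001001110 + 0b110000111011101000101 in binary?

0b110010100110100110010011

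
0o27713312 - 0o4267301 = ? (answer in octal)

Subtract column by column in base 8:
  2-1 → 1
  1-0 → 1
  3-3 → 0
  3-7 → 4 (borrow)
  1-6-1 → 2 (borrow)
  7-2-1 → 4
  7-4 → 3
  2-0 → 2

0o23424011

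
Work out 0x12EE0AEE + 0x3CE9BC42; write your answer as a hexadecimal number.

Add column by column in base 16, right to left:
  E+2 = 0 carry 1
  E+4+1 = 3 carry 1
  A+C+1 = 7 carry 1
  0+B+1 = C
  E+9 = 7 carry 1
  E+E+1 = D carry 1
  2+C+1 = F
  1+3 = 4

0x4FD7C730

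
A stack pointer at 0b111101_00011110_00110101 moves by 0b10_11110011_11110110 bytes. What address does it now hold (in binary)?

0b10000000001001000101011

Add column by column in base 2, right to left:
  1+0 = 1
  0+1 = 1
  1+1 = 0 carry 1
  0+0+1 = 1
  1+1 = 0 carry 1
  1+1+1 = 1 carry 1
  0+1+1 = 0 carry 1
  0+1+1 = 0 carry 1
  0+1+1 = 0 carry 1
  1+1+1 = 1 carry 1
  1+0+1 = 0 carry 1
  1+0+1 = 0 carry 1
  1+1+1 = 1 carry 1
  0+1+1 = 0 carry 1
  0+1+1 = 0 carry 1
  0+1+1 = 0 carry 1
  1+0+1 = 0 carry 1
  0+1+1 = 0 carry 1
  1+0+1 = 0 carry 1
  1+0+1 = 0 carry 1
  1+0+1 = 0 carry 1
  1+0+1 = 0 carry 1
  final carry 1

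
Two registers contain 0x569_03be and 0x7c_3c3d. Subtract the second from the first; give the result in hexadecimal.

0x4ecc781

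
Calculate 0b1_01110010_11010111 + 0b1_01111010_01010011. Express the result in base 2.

0b101110110100101010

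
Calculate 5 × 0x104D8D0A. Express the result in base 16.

0x5183C132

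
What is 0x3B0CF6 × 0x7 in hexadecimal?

0x19D5ABA

Multiply each base-16 digit by 7, carrying:
  6×7 = 42 → write A carry 2
  F×7+2 = 107 → write B carry 6
  C×7+6 = 90 → write A carry 5
  0×7+5 = 5 → write 5
  B×7 = 77 → write D carry 4
  3×7+4 = 25 → write 9 carry 1
  remaining carry: 1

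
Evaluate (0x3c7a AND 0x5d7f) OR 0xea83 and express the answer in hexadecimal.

0x3c7a AND 0x5d7f = 0x1c7a.
Then OR with 0xea83.

0xfefb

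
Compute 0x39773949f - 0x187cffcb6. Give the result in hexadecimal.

Subtract column by column in base 16:
  f-6 → 9
  9-b → e (borrow)
  4-c-1 → 7 (borrow)
  9-f-1 → 9 (borrow)
  3-f-1 → 3 (borrow)
  7-c-1 → a (borrow)
  7-7-1 → f (borrow)
  9-8-1 → 0
  3-1 → 2

0x20fa397e9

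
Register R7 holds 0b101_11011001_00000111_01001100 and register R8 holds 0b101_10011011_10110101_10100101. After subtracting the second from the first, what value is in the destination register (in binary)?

Subtract column by column in base 2:
  0-1 → 1 (borrow)
  0-0-1 → 1 (borrow)
  1-1-1 → 1 (borrow)
  1-0-1 → 0
  0-0 → 0
  0-1 → 1 (borrow)
  1-0-1 → 0
  0-1 → 1 (borrow)
  1-1-1 → 1 (borrow)
  1-0-1 → 0
  1-1 → 0
  0-0 → 0
  0-1 → 1 (borrow)
  0-1-1 → 0 (borrow)
  0-0-1 → 1 (borrow)
  0-1-1 → 0 (borrow)
  1-1-1 → 1 (borrow)
  0-1-1 → 0 (borrow)
  0-0-1 → 1 (borrow)
  1-1-1 → 1 (borrow)
  1-1-1 → 1 (borrow)
  0-0-1 → 1 (borrow)
  1-0-1 → 0
  1-1 → 0
  1-1 → 0
  0-0 → 0
  1-1 → 0

0b1111010101000110100111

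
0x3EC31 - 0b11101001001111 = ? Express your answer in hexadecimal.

0x3B1E2

0b11101001001111 = 0x3A4F in hexadecimal.
Subtract column by column in base 16:
  1-F → 2 (borrow)
  3-4-1 → E (borrow)
  C-A-1 → 1
  E-3 → B
  3-0 → 3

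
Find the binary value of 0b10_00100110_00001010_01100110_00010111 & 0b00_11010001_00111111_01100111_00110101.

0b0000000000000010100110011000010101

AND bit by bit (1 only where both bits are 1):
  1000100110000010100110011000010111
& 0011010001001111110110011100110101
= 0000000000000010100110011000010101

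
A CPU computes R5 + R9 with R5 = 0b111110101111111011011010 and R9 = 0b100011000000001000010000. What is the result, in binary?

Add column by column in base 2, right to left:
  0+0 = 0
  1+0 = 1
  0+0 = 0
  1+0 = 1
  1+1 = 0 carry 1
  0+0+1 = 1
  1+0 = 1
  1+0 = 1
  0+0 = 0
  1+1 = 0 carry 1
  1+0+1 = 0 carry 1
  1+0+1 = 0 carry 1
  1+0+1 = 0 carry 1
  1+0+1 = 0 carry 1
  1+0+1 = 0 carry 1
  1+0+1 = 0 carry 1
  0+0+1 = 1
  1+0 = 1
  0+1 = 1
  1+1 = 0 carry 1
  1+0+1 = 0 carry 1
  1+0+1 = 0 carry 1
  1+0+1 = 0 carry 1
  1+1+1 = 1 carry 1
  final carry 1

0b1100001110000000011101010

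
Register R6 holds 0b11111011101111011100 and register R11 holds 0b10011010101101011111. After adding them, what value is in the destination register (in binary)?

0b110010110011100111011

Add column by column in base 2, right to left:
  0+1 = 1
  0+1 = 1
  1+1 = 0 carry 1
  1+1+1 = 1 carry 1
  1+1+1 = 1 carry 1
  0+0+1 = 1
  1+1 = 0 carry 1
  1+0+1 = 0 carry 1
  1+1+1 = 1 carry 1
  1+1+1 = 1 carry 1
  0+0+1 = 1
  1+1 = 0 carry 1
  1+0+1 = 0 carry 1
  1+1+1 = 1 carry 1
  0+0+1 = 1
  1+1 = 0 carry 1
  1+1+1 = 1 carry 1
  1+0+1 = 0 carry 1
  1+0+1 = 0 carry 1
  1+1+1 = 1 carry 1
  final carry 1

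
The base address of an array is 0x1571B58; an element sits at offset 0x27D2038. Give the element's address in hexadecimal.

0x3D43B90

Add column by column in base 16, right to left:
  8+8 = 0 carry 1
  5+3+1 = 9
  B+0 = B
  1+2 = 3
  7+D = 4 carry 1
  5+7+1 = D
  1+2 = 3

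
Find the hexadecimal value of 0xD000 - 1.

0xCFFF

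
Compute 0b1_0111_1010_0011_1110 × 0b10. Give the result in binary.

Multiply each base-2 digit by 2, carrying:
  0×2 = 0 → write 0
  1×2 = 2 → write 0 carry 1
  1×2+1 = 3 → write 1 carry 1
  1×2+1 = 3 → write 1 carry 1
  1×2+1 = 3 → write 1 carry 1
  1×2+1 = 3 → write 1 carry 1
  0×2+1 = 1 → write 1
  0×2 = 0 → write 0
  0×2 = 0 → write 0
  1×2 = 2 → write 0 carry 1
  0×2+1 = 1 → write 1
  1×2 = 2 → write 0 carry 1
  1×2+1 = 3 → write 1 carry 1
  1×2+1 = 3 → write 1 carry 1
  1×2+1 = 3 → write 1 carry 1
  0×2+1 = 1 → write 1
  1×2 = 2 → write 0 carry 1
  remaining carry: 1

0b101111010001111100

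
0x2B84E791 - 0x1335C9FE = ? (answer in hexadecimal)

Subtract column by column in base 16:
  1-E → 3 (borrow)
  9-F-1 → 9 (borrow)
  7-9-1 → D (borrow)
  E-C-1 → 1
  4-5 → F (borrow)
  8-3-1 → 4
  B-3 → 8
  2-1 → 1

0x184F1D93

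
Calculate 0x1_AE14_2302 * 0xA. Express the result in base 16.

Multiply each base-16 digit by 10, carrying:
  2×10 = 20 → write 4 carry 1
  0×10+1 = 1 → write 1
  3×10 = 30 → write E carry 1
  2×10+1 = 21 → write 5 carry 1
  4×10+1 = 41 → write 9 carry 2
  1×10+2 = 12 → write C
  E×10 = 140 → write C carry 8
  A×10+8 = 108 → write C carry 6
  1×10+6 = 16 → write 0 carry 1
  remaining carry: 1

0x10CCC95E14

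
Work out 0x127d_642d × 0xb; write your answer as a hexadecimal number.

Multiply each base-16 digit by 11, carrying:
  d×11 = 143 → write f carry 8
  2×11+8 = 30 → write e carry 1
  4×11+1 = 45 → write d carry 2
  6×11+2 = 68 → write 4 carry 4
  d×11+4 = 147 → write 3 carry 9
  7×11+9 = 86 → write 6 carry 5
  2×11+5 = 27 → write b carry 1
  1×11+1 = 12 → write c

0xcb634def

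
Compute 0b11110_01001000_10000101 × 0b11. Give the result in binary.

0b10110101101100110001111

Multiply each base-2 digit by 3, carrying:
  1×3 = 3 → write 1 carry 1
  0×3+1 = 1 → write 1
  1×3 = 3 → write 1 carry 1
  0×3+1 = 1 → write 1
  0×3 = 0 → write 0
  0×3 = 0 → write 0
  0×3 = 0 → write 0
  1×3 = 3 → write 1 carry 1
  0×3+1 = 1 → write 1
  0×3 = 0 → write 0
  0×3 = 0 → write 0
  1×3 = 3 → write 1 carry 1
  0×3+1 = 1 → write 1
  0×3 = 0 → write 0
  1×3 = 3 → write 1 carry 1
  0×3+1 = 1 → write 1
  0×3 = 0 → write 0
  1×3 = 3 → write 1 carry 1
  1×3+1 = 4 → write 0 carry 2
  1×3+2 = 5 → write 1 carry 2
  1×3+2 = 5 → write 1 carry 2
  remaining carry: 10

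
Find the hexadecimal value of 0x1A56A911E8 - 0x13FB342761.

0x65B74EA87

Subtract column by column in base 16:
  8-1 → 7
  E-6 → 8
  1-7 → A (borrow)
  1-2-1 → E (borrow)
  9-4-1 → 4
  A-3 → 7
  6-B → B (borrow)
  5-F-1 → 5 (borrow)
  A-3-1 → 6
  1-1 → 0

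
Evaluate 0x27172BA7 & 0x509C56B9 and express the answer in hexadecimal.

0x001402A1

AND each hex digit independently (no carries):
  2&5=0, 7&0=0, 1&9=1, 7&C=4, 2&5=0, B&6=2, A&B=A, 7&9=1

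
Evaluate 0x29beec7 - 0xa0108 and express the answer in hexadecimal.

Subtract column by column in base 16:
  7-8 → f (borrow)
  c-0-1 → b
  e-1 → d
  e-0 → e
  b-a → 1
  9-0 → 9
  2-0 → 2

0x291edbf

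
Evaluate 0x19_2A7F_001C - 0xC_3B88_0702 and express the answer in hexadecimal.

0xCEEF6F91A

Subtract column by column in base 16:
  C-2 → A
  1-0 → 1
  0-7 → 9 (borrow)
  0-0-1 → F (borrow)
  F-8-1 → 6
  7-8 → F (borrow)
  A-B-1 → E (borrow)
  2-3-1 → E (borrow)
  9-C-1 → C (borrow)
  1-0-1 → 0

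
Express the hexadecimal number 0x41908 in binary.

Expand each hex digit to 4 bits: 4=0100 1=0001 9=1001 0=0000 8=1000.

0b1000001100100001000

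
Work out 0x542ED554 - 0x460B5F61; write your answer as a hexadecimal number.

0xE2375F3

Subtract column by column in base 16:
  4-1 → 3
  5-6 → F (borrow)
  5-F-1 → 5 (borrow)
  D-5-1 → 7
  E-B → 3
  2-0 → 2
  4-6 → E (borrow)
  5-4-1 → 0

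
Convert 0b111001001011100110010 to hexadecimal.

0x1C9732

Group the bits into nibbles: 0001 1100 1001 0111 0011 0010 → 1C9732.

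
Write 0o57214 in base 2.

0b101111010001100

Each octal digit is 3 bits: 5=101 7=111 2=010 1=001 4=100.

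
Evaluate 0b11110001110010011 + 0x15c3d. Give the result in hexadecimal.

0b11110001110010011 = 0x1e393 in hexadecimal.
Add column by column in base 16, right to left:
  3+d = 0 carry 1
  9+3+1 = d
  3+c = f
  e+5 = 3 carry 1
  1+1+1 = 3

0x33fd0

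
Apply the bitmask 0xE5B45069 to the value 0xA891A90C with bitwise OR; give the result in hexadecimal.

0xEDB5F96D

OR each hex digit independently (no carries):
  A|E=E, 8|5=D, 9|B=B, 1|4=5, A|5=F, 9|0=9, 0|6=6, C|9=D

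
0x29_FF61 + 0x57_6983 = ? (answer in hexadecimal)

0x8168E4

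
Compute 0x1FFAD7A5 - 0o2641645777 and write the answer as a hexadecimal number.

0x9738BA6

0o2641645777 = 0x16874BFF in hexadecimal.
Subtract column by column in base 16:
  5-F → 6 (borrow)
  A-F-1 → A (borrow)
  7-B-1 → B (borrow)
  D-4-1 → 8
  A-7 → 3
  F-8 → 7
  F-6 → 9
  1-1 → 0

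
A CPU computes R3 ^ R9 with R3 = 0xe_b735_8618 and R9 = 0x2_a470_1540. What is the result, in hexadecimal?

0xc13459358

XOR each hex digit independently (no carries):
  e^2=c, b^a=1, 7^4=3, 3^7=4, 5^0=5, 8^1=9, 6^5=3, 1^4=5, 8^0=8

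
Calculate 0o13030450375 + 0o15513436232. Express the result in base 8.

0o30544106627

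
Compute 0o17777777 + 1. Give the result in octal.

0o20000000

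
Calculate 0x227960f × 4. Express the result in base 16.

0x89e583c

Multiply each base-16 digit by 4, carrying:
  f×4 = 60 → write c carry 3
  0×4+3 = 3 → write 3
  6×4 = 24 → write 8 carry 1
  9×4+1 = 37 → write 5 carry 2
  7×4+2 = 30 → write e carry 1
  2×4+1 = 9 → write 9
  2×4 = 8 → write 8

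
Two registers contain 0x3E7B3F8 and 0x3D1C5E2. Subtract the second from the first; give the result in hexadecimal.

0x15EE16

Subtract column by column in base 16:
  8-2 → 6
  F-E → 1
  3-5 → E (borrow)
  B-C-1 → E (borrow)
  7-1-1 → 5
  E-D → 1
  3-3 → 0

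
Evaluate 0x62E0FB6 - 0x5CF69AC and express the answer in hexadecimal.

0x5EA60A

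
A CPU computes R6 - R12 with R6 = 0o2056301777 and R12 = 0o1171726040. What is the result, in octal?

0o664353737

Subtract column by column in base 8:
  7-0 → 7
  7-4 → 3
  7-0 → 7
  1-6 → 3 (borrow)
  0-2-1 → 5 (borrow)
  3-7-1 → 3 (borrow)
  6-1-1 → 4
  5-7 → 6 (borrow)
  0-1-1 → 6 (borrow)
  2-1-1 → 0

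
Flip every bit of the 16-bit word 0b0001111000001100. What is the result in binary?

0b1110000111110011

Invert each bit: 0001111000001100 → 1110000111110011.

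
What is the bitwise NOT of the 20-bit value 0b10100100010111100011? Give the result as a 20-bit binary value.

0b01011011101000011100

Invert each bit: 10100100010111100011 → 01011011101000011100.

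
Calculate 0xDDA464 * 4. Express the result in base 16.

0x3769190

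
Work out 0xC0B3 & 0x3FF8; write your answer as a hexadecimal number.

0x00B0

AND each hex digit independently (no carries):
  C&3=0, 0&F=0, B&F=B, 3&8=0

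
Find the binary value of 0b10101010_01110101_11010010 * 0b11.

Multiply each base-2 digit by 3, carrying:
  0×3 = 0 → write 0
  1×3 = 3 → write 1 carry 1
  0×3+1 = 1 → write 1
  0×3 = 0 → write 0
  1×3 = 3 → write 1 carry 1
  0×3+1 = 1 → write 1
  1×3 = 3 → write 1 carry 1
  1×3+1 = 4 → write 0 carry 2
  1×3+2 = 5 → write 1 carry 2
  0×3+2 = 2 → write 0 carry 1
  1×3+1 = 4 → write 0 carry 2
  0×3+2 = 2 → write 0 carry 1
  1×3+1 = 4 → write 0 carry 2
  1×3+2 = 5 → write 1 carry 2
  1×3+2 = 5 → write 1 carry 2
  0×3+2 = 2 → write 0 carry 1
  0×3+1 = 1 → write 1
  1×3 = 3 → write 1 carry 1
  0×3+1 = 1 → write 1
  1×3 = 3 → write 1 carry 1
  0×3+1 = 1 → write 1
  1×3 = 3 → write 1 carry 1
  0×3+1 = 1 → write 1
  1×3 = 3 → write 1 carry 1
  remaining carry: 1

0b1111111110110000101110110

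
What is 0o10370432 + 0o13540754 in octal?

0o24131406

Add column by column in base 8, right to left:
  2+4 = 6
  3+5 = 0 carry 1
  4+7+1 = 4 carry 1
  0+0+1 = 1
  7+4 = 3 carry 1
  3+5+1 = 1 carry 1
  0+3+1 = 4
  1+1 = 2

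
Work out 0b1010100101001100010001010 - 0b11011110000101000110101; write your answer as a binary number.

0b111000111000111001010101

Subtract column by column in base 2:
  0-1 → 1 (borrow)
  1-0-1 → 0
  0-1 → 1 (borrow)
  1-0-1 → 0
  0-1 → 1 (borrow)
  0-1-1 → 0 (borrow)
  0-0-1 → 1 (borrow)
  1-0-1 → 0
  0-0 → 0
  0-1 → 1 (borrow)
  0-0-1 → 1 (borrow)
  1-1-1 → 1 (borrow)
  1-0-1 → 0
  0-0 → 0
  0-0 → 0
  1-0 → 1
  0-1 → 1 (borrow)
  1-1-1 → 1 (borrow)
  0-1-1 → 0 (borrow)
  0-1-1 → 0 (borrow)
  1-0-1 → 0
  0-1 → 1 (borrow)
  1-1-1 → 1 (borrow)
  0-0-1 → 1 (borrow)
  1-0-1 → 0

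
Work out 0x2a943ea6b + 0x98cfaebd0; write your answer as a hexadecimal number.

0xc363ed63b

Add column by column in base 16, right to left:
  b+0 = b
  6+d = 3 carry 1
  a+b+1 = 6 carry 1
  e+e+1 = d carry 1
  3+a+1 = e
  4+f = 3 carry 1
  9+c+1 = 6 carry 1
  a+8+1 = 3 carry 1
  2+9+1 = c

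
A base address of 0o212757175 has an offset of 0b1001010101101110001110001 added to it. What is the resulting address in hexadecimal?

0x356BAEE

0o212757175 = 0x22BDE7D in hexadecimal.
0b1001010101101110001110001 = 0x12ADC71 in hexadecimal.
Add column by column in base 16, right to left:
  D+1 = E
  7+7 = E
  E+C = A carry 1
  D+D+1 = B carry 1
  B+A+1 = 6 carry 1
  2+2+1 = 5
  2+1 = 3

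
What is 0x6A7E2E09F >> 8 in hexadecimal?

0x6A7E2E0

Shifting right by 8 bits = 2 hex digits: drop the last 2.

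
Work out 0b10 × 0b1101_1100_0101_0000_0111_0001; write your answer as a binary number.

0b1101110001010000011100010

Multiply each base-2 digit by 2, carrying:
  1×2 = 2 → write 0 carry 1
  0×2+1 = 1 → write 1
  0×2 = 0 → write 0
  0×2 = 0 → write 0
  1×2 = 2 → write 0 carry 1
  1×2+1 = 3 → write 1 carry 1
  1×2+1 = 3 → write 1 carry 1
  0×2+1 = 1 → write 1
  0×2 = 0 → write 0
  0×2 = 0 → write 0
  0×2 = 0 → write 0
  0×2 = 0 → write 0
  1×2 = 2 → write 0 carry 1
  0×2+1 = 1 → write 1
  1×2 = 2 → write 0 carry 1
  0×2+1 = 1 → write 1
  0×2 = 0 → write 0
  0×2 = 0 → write 0
  1×2 = 2 → write 0 carry 1
  1×2+1 = 3 → write 1 carry 1
  1×2+1 = 3 → write 1 carry 1
  0×2+1 = 1 → write 1
  1×2 = 2 → write 0 carry 1
  1×2+1 = 3 → write 1 carry 1
  remaining carry: 1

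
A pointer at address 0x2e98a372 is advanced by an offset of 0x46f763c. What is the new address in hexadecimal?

Add column by column in base 16, right to left:
  2+c = e
  7+3 = a
  3+6 = 9
  a+7 = 1 carry 1
  8+f+1 = 8 carry 1
  9+6+1 = 0 carry 1
  e+4+1 = 3 carry 1
  2+0+1 = 3

0x330819ae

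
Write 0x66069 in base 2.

Expand each hex digit to 4 bits: 6=0110 6=0110 0=0000 6=0110 9=1001.

0b1100110000001101001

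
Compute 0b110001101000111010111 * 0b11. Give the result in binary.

0b10010100111010110000101

Multiply each base-2 digit by 3, carrying:
  1×3 = 3 → write 1 carry 1
  1×3+1 = 4 → write 0 carry 2
  1×3+2 = 5 → write 1 carry 2
  0×3+2 = 2 → write 0 carry 1
  1×3+1 = 4 → write 0 carry 2
  0×3+2 = 2 → write 0 carry 1
  1×3+1 = 4 → write 0 carry 2
  1×3+2 = 5 → write 1 carry 2
  1×3+2 = 5 → write 1 carry 2
  0×3+2 = 2 → write 0 carry 1
  0×3+1 = 1 → write 1
  0×3 = 0 → write 0
  1×3 = 3 → write 1 carry 1
  0×3+1 = 1 → write 1
  1×3 = 3 → write 1 carry 1
  1×3+1 = 4 → write 0 carry 2
  0×3+2 = 2 → write 0 carry 1
  0×3+1 = 1 → write 1
  0×3 = 0 → write 0
  1×3 = 3 → write 1 carry 1
  1×3+1 = 4 → write 0 carry 2
  remaining carry: 10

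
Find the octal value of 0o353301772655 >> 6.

0o3533017726

Shifting right by 6 bits = 2 oct digits: drop the last 2.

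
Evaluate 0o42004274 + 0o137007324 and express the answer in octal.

Add column by column in base 8, right to left:
  4+4 = 0 carry 1
  7+2+1 = 2 carry 1
  2+3+1 = 6
  4+7 = 3 carry 1
  0+0+1 = 1
  0+0 = 0
  2+7 = 1 carry 1
  4+3+1 = 0 carry 1
  0+1+1 = 2

0o201013620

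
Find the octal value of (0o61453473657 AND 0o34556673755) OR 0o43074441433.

0o63476473677

0o61453473657 AND 0o34556673755 = 0o20452473655.
Then OR with 0o43074441433.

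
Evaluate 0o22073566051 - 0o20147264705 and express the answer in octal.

0o1724301144

Subtract column by column in base 8:
  1-5 → 4 (borrow)
  5-0-1 → 4
  0-7 → 1 (borrow)
  6-4-1 → 1
  6-6 → 0
  5-2 → 3
  3-7 → 4 (borrow)
  7-4-1 → 2
  0-1 → 7 (borrow)
  2-0-1 → 1
  2-2 → 0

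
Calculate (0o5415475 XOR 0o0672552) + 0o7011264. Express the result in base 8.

0o14300413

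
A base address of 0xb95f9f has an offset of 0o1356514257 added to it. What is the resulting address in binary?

0xb95f9f = 0b101110010101111110011111 in binary.
0o1356514257 = 0b1011101110101001100010101111 in binary.
Add column by column in base 2, right to left:
  1+1 = 0 carry 1
  1+1+1 = 1 carry 1
  1+1+1 = 1 carry 1
  1+1+1 = 1 carry 1
  1+0+1 = 0 carry 1
  0+1+1 = 0 carry 1
  0+0+1 = 1
  1+1 = 0 carry 1
  1+0+1 = 0 carry 1
  1+0+1 = 0 carry 1
  1+0+1 = 0 carry 1
  1+1+1 = 1 carry 1
  1+1+1 = 1 carry 1
  0+0+1 = 1
  1+0 = 1
  0+1 = 1
  1+0 = 1
  0+1 = 1
  0+0 = 0
  1+1 = 0 carry 1
  1+1+1 = 1 carry 1
  1+1+1 = 1 carry 1
  0+0+1 = 1
  1+1 = 0 carry 1
  0+1+1 = 0 carry 1
  0+1+1 = 0 carry 1
  0+0+1 = 1
  0+1 = 1

0b1100011100111111100001001110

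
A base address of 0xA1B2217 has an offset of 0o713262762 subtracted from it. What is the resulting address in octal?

0o273336045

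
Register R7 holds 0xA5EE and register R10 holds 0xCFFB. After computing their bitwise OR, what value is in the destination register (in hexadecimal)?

0xEFFF

OR each hex digit independently (no carries):
  A|C=E, 5|F=F, E|F=F, E|B=F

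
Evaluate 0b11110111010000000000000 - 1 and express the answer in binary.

The trailing 13 digits are 0, so subtracting 1 borrows through: they become 1 and the next digit up decrements.

0b11110111001111111111111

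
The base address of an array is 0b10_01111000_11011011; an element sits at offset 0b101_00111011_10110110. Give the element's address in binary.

0b1111011010010010001

Add column by column in base 2, right to left:
  1+0 = 1
  1+1 = 0 carry 1
  0+1+1 = 0 carry 1
  1+0+1 = 0 carry 1
  1+1+1 = 1 carry 1
  0+1+1 = 0 carry 1
  1+0+1 = 0 carry 1
  1+1+1 = 1 carry 1
  0+1+1 = 0 carry 1
  0+1+1 = 0 carry 1
  0+0+1 = 1
  1+1 = 0 carry 1
  1+1+1 = 1 carry 1
  1+1+1 = 1 carry 1
  1+0+1 = 0 carry 1
  0+0+1 = 1
  0+1 = 1
  1+0 = 1
  0+1 = 1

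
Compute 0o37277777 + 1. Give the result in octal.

The trailing 5 digits are 7 (max in base 8), so adding 1 cascades: they roll to 0 and the next digit up increments.

0o37300000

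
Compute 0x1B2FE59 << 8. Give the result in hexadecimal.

0x1B2FE5900

Shifting left by 8 bits = 2 hex digits: append 2 zeros.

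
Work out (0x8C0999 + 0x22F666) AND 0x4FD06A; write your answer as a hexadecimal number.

0xED06A

Add column by column in base 16, right to left:
  9+6 = F
  9+6 = F
  9+6 = F
  0+F = F
  C+2 = E
  8+2 = A
Sum = 0xAEFFFF; now AND with 0x4FD06A:
  A&4=0, E&F=E, F&D=D, F&0=0, F&6=6, F&A=A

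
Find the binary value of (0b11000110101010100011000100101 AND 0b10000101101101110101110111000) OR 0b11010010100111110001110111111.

0b11010110101111110001110111111

0b11000110101010100011000100101 AND 0b10000101101101110101110111000 = 0b10000100101000100001000100000.
Then OR with 0b11010010100111110001110111111.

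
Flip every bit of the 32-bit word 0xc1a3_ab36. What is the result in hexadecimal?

0x3e5c54c9

Each hex digit d becomes f−d:
  c→3, 1→e, a→5, 3→c, a→5, b→4, 3→c, 6→9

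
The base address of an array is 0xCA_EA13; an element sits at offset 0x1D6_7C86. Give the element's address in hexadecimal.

Add column by column in base 16, right to left:
  3+6 = 9
  1+8 = 9
  A+C = 6 carry 1
  E+7+1 = 6 carry 1
  A+6+1 = 1 carry 1
  C+D+1 = A carry 1
  0+1+1 = 2

0x2A16699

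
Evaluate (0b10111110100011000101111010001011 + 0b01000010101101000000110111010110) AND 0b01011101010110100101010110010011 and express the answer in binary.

Add column by column in base 2, right to left:
  1+0 = 1
  1+1 = 0 carry 1
  0+1+1 = 0 carry 1
  1+0+1 = 0 carry 1
  0+1+1 = 0 carry 1
  0+0+1 = 1
  0+1 = 1
  1+1 = 0 carry 1
  0+1+1 = 0 carry 1
  1+0+1 = 0 carry 1
  1+1+1 = 1 carry 1
  1+1+1 = 1 carry 1
  1+0+1 = 0 carry 1
  0+0+1 = 1
  1+0 = 1
  0+0 = 0
  0+0 = 0
  0+0 = 0
  1+1 = 0 carry 1
  1+0+1 = 0 carry 1
  0+1+1 = 0 carry 1
  0+1+1 = 0 carry 1
  0+0+1 = 1
  1+1 = 0 carry 1
  0+0+1 = 1
  1+1 = 0 carry 1
  1+0+1 = 0 carry 1
  1+0+1 = 0 carry 1
  1+0+1 = 0 carry 1
  1+0+1 = 0 carry 1
  0+1+1 = 0 carry 1
  1+0+1 = 0 carry 1
  final carry 1
Sum = 0b100000001010000000110110001100001; now AND with 0b01011101010110100101010110010011:
  100000001010000000110110001100001
& 001011101010110100101010110010011
= 000000001010000000100010000000001

0b1010000000100010000000001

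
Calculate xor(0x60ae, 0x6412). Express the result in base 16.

XOR each hex digit independently (no carries):
  6^6=0, 0^4=4, a^1=b, e^2=c

0x04bc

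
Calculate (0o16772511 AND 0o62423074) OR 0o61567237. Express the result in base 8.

0o63567237

0o16772511 AND 0o62423074 = 0o02422010.
Then OR with 0o61567237.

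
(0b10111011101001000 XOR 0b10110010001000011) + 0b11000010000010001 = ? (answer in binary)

0b11001011100011100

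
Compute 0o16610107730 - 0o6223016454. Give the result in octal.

0o10365071254

Subtract column by column in base 8:
  0-4 → 4 (borrow)
  3-5-1 → 5 (borrow)
  7-4-1 → 2
  7-6 → 1
  0-1 → 7 (borrow)
  1-0-1 → 0
  0-3 → 5 (borrow)
  1-2-1 → 6 (borrow)
  6-2-1 → 3
  6-6 → 0
  1-0 → 1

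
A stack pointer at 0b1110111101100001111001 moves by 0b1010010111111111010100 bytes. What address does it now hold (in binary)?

Add column by column in base 2, right to left:
  1+0 = 1
  0+0 = 0
  0+1 = 1
  1+0 = 1
  1+1 = 0 carry 1
  1+0+1 = 0 carry 1
  1+1+1 = 1 carry 1
  0+1+1 = 0 carry 1
  0+1+1 = 0 carry 1
  0+1+1 = 0 carry 1
  0+1+1 = 0 carry 1
  1+1+1 = 1 carry 1
  1+1+1 = 1 carry 1
  0+1+1 = 0 carry 1
  1+1+1 = 1 carry 1
  1+0+1 = 0 carry 1
  1+1+1 = 1 carry 1
  1+0+1 = 0 carry 1
  0+0+1 = 1
  1+1 = 0 carry 1
  1+0+1 = 0 carry 1
  1+1+1 = 1 carry 1
  final carry 1

0b11001010101100001001101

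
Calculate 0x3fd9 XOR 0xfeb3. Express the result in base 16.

XOR each hex digit independently (no carries):
  3^f=c, f^e=1, d^b=6, 9^3=a

0xc16a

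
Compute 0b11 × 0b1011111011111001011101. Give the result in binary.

0b100011110011101100010111

Multiply each base-2 digit by 3, carrying:
  1×3 = 3 → write 1 carry 1
  0×3+1 = 1 → write 1
  1×3 = 3 → write 1 carry 1
  1×3+1 = 4 → write 0 carry 2
  1×3+2 = 5 → write 1 carry 2
  0×3+2 = 2 → write 0 carry 1
  1×3+1 = 4 → write 0 carry 2
  0×3+2 = 2 → write 0 carry 1
  0×3+1 = 1 → write 1
  1×3 = 3 → write 1 carry 1
  1×3+1 = 4 → write 0 carry 2
  1×3+2 = 5 → write 1 carry 2
  1×3+2 = 5 → write 1 carry 2
  1×3+2 = 5 → write 1 carry 2
  0×3+2 = 2 → write 0 carry 1
  1×3+1 = 4 → write 0 carry 2
  1×3+2 = 5 → write 1 carry 2
  1×3+2 = 5 → write 1 carry 2
  1×3+2 = 5 → write 1 carry 2
  1×3+2 = 5 → write 1 carry 2
  0×3+2 = 2 → write 0 carry 1
  1×3+1 = 4 → write 0 carry 2
  remaining carry: 10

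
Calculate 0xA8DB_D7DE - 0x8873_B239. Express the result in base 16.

Subtract column by column in base 16:
  E-9 → 5
  D-3 → A
  7-2 → 5
  D-B → 2
  B-3 → 8
  D-7 → 6
  8-8 → 0
  A-8 → 2

0x206825A5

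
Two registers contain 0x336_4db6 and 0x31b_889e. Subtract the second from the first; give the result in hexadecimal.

Subtract column by column in base 16:
  6-e → 8 (borrow)
  b-9-1 → 1
  d-8 → 5
  4-8 → c (borrow)
  6-b-1 → a (borrow)
  3-1-1 → 1
  3-3 → 0

0x1ac518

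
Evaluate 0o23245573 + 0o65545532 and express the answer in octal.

Add column by column in base 8, right to left:
  3+2 = 5
  7+3 = 2 carry 1
  5+5+1 = 3 carry 1
  5+5+1 = 3 carry 1
  4+4+1 = 1 carry 1
  2+5+1 = 0 carry 1
  3+5+1 = 1 carry 1
  2+6+1 = 1 carry 1
  final carry 1

0o111013325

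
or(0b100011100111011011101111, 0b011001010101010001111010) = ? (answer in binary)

0b111011110111011011111111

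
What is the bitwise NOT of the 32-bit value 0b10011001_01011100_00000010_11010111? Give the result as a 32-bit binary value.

0b01100110101000111111110100101000

Invert each bit: 10011001010111000000001011010111 → 01100110101000111111110100101000.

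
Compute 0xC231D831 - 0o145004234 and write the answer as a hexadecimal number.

0o145004234 = 0x194089C in hexadecimal.
Subtract column by column in base 16:
  1-C → 5 (borrow)
  3-9-1 → 9 (borrow)
  8-8-1 → F (borrow)
  D-0-1 → C
  1-4 → D (borrow)
  3-9-1 → 9 (borrow)
  2-1-1 → 0
  C-0 → C

0xC09DCF95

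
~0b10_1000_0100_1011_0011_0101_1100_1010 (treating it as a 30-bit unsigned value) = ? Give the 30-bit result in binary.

0b010111101101001100101000110101

Invert each bit: 101000010010110011010111001010 → 010111101101001100101000110101.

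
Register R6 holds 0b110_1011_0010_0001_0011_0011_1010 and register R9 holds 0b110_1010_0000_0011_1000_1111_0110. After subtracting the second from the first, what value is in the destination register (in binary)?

Subtract column by column in base 2:
  0-0 → 0
  1-1 → 0
  0-1 → 1 (borrow)
  1-0-1 → 0
  1-1 → 0
  1-1 → 0
  0-1 → 1 (borrow)
  0-1-1 → 0 (borrow)
  1-0-1 → 0
  1-0 → 1
  0-0 → 0
  0-1 → 1 (borrow)
  1-1-1 → 1 (borrow)
  0-1-1 → 0 (borrow)
  0-0-1 → 1 (borrow)
  0-0-1 → 1 (borrow)
  0-0-1 → 1 (borrow)
  1-0-1 → 0
  0-0 → 0
  0-0 → 0
  1-0 → 1
  1-1 → 0
  0-0 → 0
  1-1 → 0
  0-0 → 0
  1-1 → 0
  1-1 → 0

0b100011101101001000100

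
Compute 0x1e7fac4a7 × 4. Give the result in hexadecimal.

0x79feb129c

Multiply each base-16 digit by 4, carrying:
  7×4 = 28 → write c carry 1
  a×4+1 = 41 → write 9 carry 2
  4×4+2 = 18 → write 2 carry 1
  c×4+1 = 49 → write 1 carry 3
  a×4+3 = 43 → write b carry 2
  f×4+2 = 62 → write e carry 3
  7×4+3 = 31 → write f carry 1
  e×4+1 = 57 → write 9 carry 3
  1×4+3 = 7 → write 7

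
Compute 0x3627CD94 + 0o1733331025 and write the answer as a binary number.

0x3627CD94 = 0b110110001001111100110110010100 in binary.
0o1733331025 = 0b1111011011011011001000010101 in binary.
Add column by column in base 2, right to left:
  0+1 = 1
  0+0 = 0
  1+1 = 0 carry 1
  0+0+1 = 1
  1+1 = 0 carry 1
  0+0+1 = 1
  0+0 = 0
  1+0 = 1
  1+0 = 1
  0+1 = 1
  1+0 = 1
  1+0 = 1
  0+1 = 1
  0+1 = 1
  1+0 = 1
  1+1 = 0 carry 1
  1+1+1 = 1 carry 1
  1+0+1 = 0 carry 1
  1+1+1 = 1 carry 1
  0+1+1 = 0 carry 1
  0+0+1 = 1
  1+1 = 0 carry 1
  0+1+1 = 0 carry 1
  0+0+1 = 1
  0+1 = 1
  1+1 = 0 carry 1
  1+1+1 = 1 carry 1
  0+1+1 = 0 carry 1
  1+0+1 = 0 carry 1
  1+0+1 = 0 carry 1
  final carry 1

0b1000101100101010111111110101001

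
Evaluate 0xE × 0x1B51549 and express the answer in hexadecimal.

Multiply each base-16 digit by 14, carrying:
  9×14 = 126 → write E carry 7
  4×14+7 = 63 → write F carry 3
  5×14+3 = 73 → write 9 carry 4
  1×14+4 = 18 → write 2 carry 1
  5×14+1 = 71 → write 7 carry 4
  B×14+4 = 158 → write E carry 9
  1×14+9 = 23 → write 7 carry 1
  remaining carry: 1

0x17E729FE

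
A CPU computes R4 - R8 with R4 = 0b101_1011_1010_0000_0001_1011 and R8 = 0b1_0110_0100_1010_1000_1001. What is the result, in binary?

0b10001010101010110010010

Subtract column by column in base 2:
  1-1 → 0
  1-0 → 1
  0-0 → 0
  1-1 → 0
  1-0 → 1
  0-0 → 0
  0-0 → 0
  0-1 → 1 (borrow)
  0-0-1 → 1 (borrow)
  0-1-1 → 0 (borrow)
  0-0-1 → 1 (borrow)
  0-1-1 → 0 (borrow)
  0-0-1 → 1 (borrow)
  1-0-1 → 0
  0-1 → 1 (borrow)
  1-0-1 → 0
  1-0 → 1
  1-1 → 0
  0-1 → 1 (borrow)
  1-0-1 → 0
  1-1 → 0
  0-0 → 0
  1-0 → 1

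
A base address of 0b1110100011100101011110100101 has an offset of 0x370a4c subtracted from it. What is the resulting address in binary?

0b1110010101110100110101011001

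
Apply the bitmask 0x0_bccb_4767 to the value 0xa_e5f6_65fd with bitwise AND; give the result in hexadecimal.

AND each hex digit independently (no carries):
  a&0=0, e&b=a, 5&c=4, f&c=c, 6&b=2, 6&4=4, 5&7=5, f&6=6, d&7=5

0x0a4c24565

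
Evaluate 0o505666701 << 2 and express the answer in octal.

0o2427333404

2 bits is not a whole number of base-8 digits; in binary: 101000101110110110111000001 << 2 = 10100010111011011011100000100.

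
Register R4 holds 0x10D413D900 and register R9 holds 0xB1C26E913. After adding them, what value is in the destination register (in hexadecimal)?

0x1BF03AC213

Add column by column in base 16, right to left:
  0+3 = 3
  0+1 = 1
  9+9 = 2 carry 1
  D+E+1 = C carry 1
  3+6+1 = A
  1+2 = 3
  4+C = 0 carry 1
  D+1+1 = F
  0+B = B
  1+0 = 1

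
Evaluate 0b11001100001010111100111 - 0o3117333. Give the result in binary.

0o3117333 = 0b11001001111011011011 in binary.
Subtract column by column in base 2:
  1-1 → 0
  1-1 → 0
  1-0 → 1
  0-1 → 1 (borrow)
  0-1-1 → 0 (borrow)
  1-0-1 → 0
  1-1 → 0
  1-1 → 0
  1-0 → 1
  0-1 → 1 (borrow)
  1-1-1 → 1 (borrow)
  0-1-1 → 0 (borrow)
  1-1-1 → 1 (borrow)
  0-0-1 → 1 (borrow)
  0-0-1 → 1 (borrow)
  0-1-1 → 0 (borrow)
  0-0-1 → 1 (borrow)
  1-0-1 → 0
  1-1 → 0
  0-1 → 1 (borrow)
  0-0-1 → 1 (borrow)
  1-0-1 → 0
  1-0 → 1

0b10110010111011100001100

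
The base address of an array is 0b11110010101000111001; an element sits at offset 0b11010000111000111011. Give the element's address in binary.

0b111000011100001110100

Add column by column in base 2, right to left:
  1+1 = 0 carry 1
  0+1+1 = 0 carry 1
  0+0+1 = 1
  1+1 = 0 carry 1
  1+1+1 = 1 carry 1
  1+1+1 = 1 carry 1
  0+0+1 = 1
  0+0 = 0
  0+0 = 0
  1+1 = 0 carry 1
  0+1+1 = 0 carry 1
  1+1+1 = 1 carry 1
  0+0+1 = 1
  1+0 = 1
  0+0 = 0
  0+0 = 0
  1+1 = 0 carry 1
  1+0+1 = 0 carry 1
  1+1+1 = 1 carry 1
  1+1+1 = 1 carry 1
  final carry 1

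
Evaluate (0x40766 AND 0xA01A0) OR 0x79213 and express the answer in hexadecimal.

0x40766 AND 0xA01A0 = 0x00120.
Then OR with 0x79213.

0x79333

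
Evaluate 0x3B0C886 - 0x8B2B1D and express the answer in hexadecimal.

0x3259D69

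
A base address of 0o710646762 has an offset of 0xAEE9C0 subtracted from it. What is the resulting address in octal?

0o635062062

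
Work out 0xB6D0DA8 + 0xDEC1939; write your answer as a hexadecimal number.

0x195926E1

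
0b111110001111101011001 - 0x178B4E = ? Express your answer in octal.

0o1712013

0b111110001111101011001 = 0o7617531 in octal.
0x178B4E = 0o5705516 in octal.
Subtract column by column in base 8:
  1-6 → 3 (borrow)
  3-1-1 → 1
  5-5 → 0
  7-5 → 2
  1-0 → 1
  6-7 → 7 (borrow)
  7-5-1 → 1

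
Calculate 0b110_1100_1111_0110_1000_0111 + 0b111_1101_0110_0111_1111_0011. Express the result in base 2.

0b111010100101111001111010

Add column by column in base 2, right to left:
  1+1 = 0 carry 1
  1+1+1 = 1 carry 1
  1+0+1 = 0 carry 1
  0+0+1 = 1
  0+1 = 1
  0+1 = 1
  0+1 = 1
  1+1 = 0 carry 1
  0+1+1 = 0 carry 1
  1+1+1 = 1 carry 1
  1+1+1 = 1 carry 1
  0+0+1 = 1
  1+0 = 1
  1+1 = 0 carry 1
  1+1+1 = 1 carry 1
  1+0+1 = 0 carry 1
  0+1+1 = 0 carry 1
  0+0+1 = 1
  1+1 = 0 carry 1
  1+1+1 = 1 carry 1
  0+1+1 = 0 carry 1
  1+1+1 = 1 carry 1
  1+1+1 = 1 carry 1
  final carry 1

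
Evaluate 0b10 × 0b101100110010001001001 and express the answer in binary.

0b1011001100100010010010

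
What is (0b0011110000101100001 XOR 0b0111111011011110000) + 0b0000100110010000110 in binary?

0b100110010000010111

First 0b0011110000101100001 XOR 0b0111111011011110000 = 0b0100001011110010001.
Add column by column in base 2, right to left:
  1+0 = 1
  0+1 = 1
  0+1 = 1
  0+0 = 0
  1+0 = 1
  0+0 = 0
  0+0 = 0
  1+1 = 0 carry 1
  1+0+1 = 0 carry 1
  1+0+1 = 0 carry 1
  1+1+1 = 1 carry 1
  0+1+1 = 0 carry 1
  1+0+1 = 0 carry 1
  0+0+1 = 1
  0+1 = 1
  0+0 = 0
  0+0 = 0
  1+0 = 1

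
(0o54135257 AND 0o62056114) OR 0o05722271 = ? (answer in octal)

0o54135257 AND 0o62056114 = 0o40014014.
Then OR with 0o05722271.

0o45736275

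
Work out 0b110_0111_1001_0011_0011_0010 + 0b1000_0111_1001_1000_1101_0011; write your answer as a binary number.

Add column by column in base 2, right to left:
  0+1 = 1
  1+1 = 0 carry 1
  0+0+1 = 1
  0+0 = 0
  1+1 = 0 carry 1
  1+0+1 = 0 carry 1
  0+1+1 = 0 carry 1
  0+1+1 = 0 carry 1
  1+0+1 = 0 carry 1
  1+0+1 = 0 carry 1
  0+0+1 = 1
  0+1 = 1
  1+1 = 0 carry 1
  0+0+1 = 1
  0+0 = 0
  1+1 = 0 carry 1
  1+1+1 = 1 carry 1
  1+1+1 = 1 carry 1
  1+1+1 = 1 carry 1
  0+0+1 = 1
  0+0 = 0
  1+0 = 1
  1+0 = 1
  0+1 = 1

0b111011110010110000000101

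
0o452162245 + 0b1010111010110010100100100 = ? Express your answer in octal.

0b1010111010110010100100100 = 0o127262444 in octal.
Add column by column in base 8, right to left:
  5+4 = 1 carry 1
  4+4+1 = 1 carry 1
  2+4+1 = 7
  2+2 = 4
  6+6 = 4 carry 1
  1+2+1 = 4
  2+7 = 1 carry 1
  5+2+1 = 0 carry 1
  4+1+1 = 6

0o601444711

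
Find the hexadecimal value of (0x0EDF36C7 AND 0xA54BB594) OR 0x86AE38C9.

0x86EF3CCD

0x0EDF36C7 AND 0xA54BB594 = 0x044B3484.
Then OR with 0x86AE38C9.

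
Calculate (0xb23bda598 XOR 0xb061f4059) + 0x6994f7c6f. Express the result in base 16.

First 0xb23bda598 XOR 0xb061f4059 = 0x025a2e5c1.
Add column by column in base 16, right to left:
  1+f = 0 carry 1
  c+6+1 = 3 carry 1
  5+c+1 = 2 carry 1
  e+7+1 = 6 carry 1
  2+f+1 = 2 carry 1
  a+4+1 = f
  5+9 = e
  2+9 = b
  0+6 = 6

0x6bef26230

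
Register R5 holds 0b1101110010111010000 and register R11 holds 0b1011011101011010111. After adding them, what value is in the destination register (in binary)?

0b11001010000010100111

Add column by column in base 2, right to left:
  0+1 = 1
  0+1 = 1
  0+1 = 1
  0+0 = 0
  1+1 = 0 carry 1
  0+0+1 = 1
  1+1 = 0 carry 1
  1+1+1 = 1 carry 1
  1+0+1 = 0 carry 1
  0+1+1 = 0 carry 1
  1+0+1 = 0 carry 1
  0+1+1 = 0 carry 1
  0+1+1 = 0 carry 1
  1+1+1 = 1 carry 1
  1+0+1 = 0 carry 1
  1+1+1 = 1 carry 1
  0+1+1 = 0 carry 1
  1+0+1 = 0 carry 1
  1+1+1 = 1 carry 1
  final carry 1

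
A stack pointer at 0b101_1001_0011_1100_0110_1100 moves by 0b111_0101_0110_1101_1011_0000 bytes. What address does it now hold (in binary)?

Add column by column in base 2, right to left:
  0+0 = 0
  0+0 = 0
  1+0 = 1
  1+0 = 1
  0+1 = 1
  1+1 = 0 carry 1
  1+0+1 = 0 carry 1
  0+1+1 = 0 carry 1
  0+1+1 = 0 carry 1
  0+0+1 = 1
  1+1 = 0 carry 1
  1+1+1 = 1 carry 1
  1+0+1 = 0 carry 1
  1+1+1 = 1 carry 1
  0+1+1 = 0 carry 1
  0+0+1 = 1
  1+1 = 0 carry 1
  0+0+1 = 1
  0+1 = 1
  1+0 = 1
  1+1 = 0 carry 1
  0+1+1 = 0 carry 1
  1+1+1 = 1 carry 1
  final carry 1

0b110011101010101000011100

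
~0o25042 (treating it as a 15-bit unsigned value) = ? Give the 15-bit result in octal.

0o52735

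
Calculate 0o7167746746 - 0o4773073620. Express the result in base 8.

Subtract column by column in base 8:
  6-0 → 6
  4-2 → 2
  7-6 → 1
  6-3 → 3
  4-7 → 5 (borrow)
  7-0-1 → 6
  7-3 → 4
  6-7 → 7 (borrow)
  1-7-1 → 1 (borrow)
  7-4-1 → 2

0o2174653126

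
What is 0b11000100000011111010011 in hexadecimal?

0x6207D3

Group the bits into nibbles: 0110 0010 0000 0111 1101 0011 → 6207D3.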